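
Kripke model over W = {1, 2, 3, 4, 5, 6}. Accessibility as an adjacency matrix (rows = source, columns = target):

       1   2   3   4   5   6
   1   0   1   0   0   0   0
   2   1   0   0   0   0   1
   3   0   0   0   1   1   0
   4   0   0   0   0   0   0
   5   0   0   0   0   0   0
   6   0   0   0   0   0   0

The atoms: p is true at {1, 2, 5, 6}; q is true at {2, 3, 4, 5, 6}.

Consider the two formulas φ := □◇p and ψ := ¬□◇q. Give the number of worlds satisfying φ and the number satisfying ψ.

4 and 2

For □◇p:
1: successors {2}; ◇p there: 2:T. ✓
2: successors {1, 6}; ◇p there: 1:T, 6:F. ✗
3: successors {4, 5}; ◇p there: 4:F, 5:F. ✗
4: no successors, so □◇p holds vacuously. ✓
5: no successors, so □◇p holds vacuously. ✓
6: no successors, so □◇p holds vacuously. ✓
— 4 worlds.
For ¬□◇q:
1: □◇q is T. ✗
2: □◇q is F. ✓
3: □◇q is F. ✓
4: □◇q is T. ✗
5: □◇q is T. ✗
6: □◇q is T. ✗
— 2 worlds.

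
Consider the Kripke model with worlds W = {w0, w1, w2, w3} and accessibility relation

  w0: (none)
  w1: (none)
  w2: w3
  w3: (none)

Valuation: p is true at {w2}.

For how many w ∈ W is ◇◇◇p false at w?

w0: no successors, so ◇◇◇p fails. ✗
w1: no successors, so ◇◇◇p fails. ✗
w2: successors {w3}; ◇◇p there: w3:F. ✗
w3: no successors, so ◇◇◇p fails. ✗
Satisfying worlds: ∅.
So ◇◇◇p fails at the other 4 worlds.

4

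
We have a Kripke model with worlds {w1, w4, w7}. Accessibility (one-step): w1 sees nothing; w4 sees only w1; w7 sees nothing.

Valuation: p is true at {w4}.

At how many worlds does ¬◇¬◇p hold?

2

w1: ◇¬◇p is F. ✓
w4: ◇¬◇p is T. ✗
w7: ◇¬◇p is F. ✓
Satisfying worlds: {w1, w7}.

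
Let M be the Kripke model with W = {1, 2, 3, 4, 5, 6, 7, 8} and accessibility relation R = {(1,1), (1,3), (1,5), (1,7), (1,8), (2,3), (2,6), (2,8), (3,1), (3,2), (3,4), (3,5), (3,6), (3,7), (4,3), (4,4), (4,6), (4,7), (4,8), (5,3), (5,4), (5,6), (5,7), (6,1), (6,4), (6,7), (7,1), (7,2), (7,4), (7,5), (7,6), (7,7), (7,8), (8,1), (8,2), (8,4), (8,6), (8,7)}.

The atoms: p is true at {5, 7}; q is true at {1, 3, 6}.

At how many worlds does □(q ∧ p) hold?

0

1: successors {1, 3, 5, 7, 8}; q ∧ p there: 1:F, 3:F, 5:F, 7:F, 8:F. ✗
2: successors {3, 6, 8}; q ∧ p there: 3:F, 6:F, 8:F. ✗
3: successors {1, 2, 4, 5, 6, 7}; q ∧ p there: 1:F, 2:F, 4:F, 5:F, 6:F, 7:F. ✗
4: successors {3, 4, 6, 7, 8}; q ∧ p there: 3:F, 4:F, 6:F, 7:F, 8:F. ✗
5: successors {3, 4, 6, 7}; q ∧ p there: 3:F, 4:F, 6:F, 7:F. ✗
6: successors {1, 4, 7}; q ∧ p there: 1:F, 4:F, 7:F. ✗
7: successors {1, 2, 4, 5, 6, 7, 8}; q ∧ p there: 1:F, 2:F, 4:F, 5:F, 6:F, 7:F, 8:F. ✗
8: successors {1, 2, 4, 6, 7}; q ∧ p there: 1:F, 2:F, 4:F, 6:F, 7:F. ✗
Satisfying worlds: ∅.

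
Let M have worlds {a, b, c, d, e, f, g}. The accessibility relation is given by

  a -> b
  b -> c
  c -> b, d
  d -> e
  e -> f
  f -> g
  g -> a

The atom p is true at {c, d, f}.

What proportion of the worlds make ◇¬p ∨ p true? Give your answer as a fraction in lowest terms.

5/7

a: ◇¬p is T, p is F. ✓
b: ◇¬p is F, p is F. ✗
c: ◇¬p is T, p is T. ✓
d: ◇¬p is T, p is T. ✓
e: ◇¬p is F, p is F. ✗
f: ◇¬p is T, p is T. ✓
g: ◇¬p is T, p is F. ✓
That's 5 of 7 worlds, so 5/7.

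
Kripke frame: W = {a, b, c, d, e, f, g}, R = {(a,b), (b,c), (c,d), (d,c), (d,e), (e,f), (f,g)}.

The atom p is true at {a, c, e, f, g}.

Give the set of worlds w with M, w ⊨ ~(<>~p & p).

{b, d, e, f, g}

a: <>~p & p is T. ✗
b: <>~p & p is F. ✓
c: <>~p & p is T. ✗
d: <>~p & p is F. ✓
e: <>~p & p is F. ✓
f: <>~p & p is F. ✓
g: <>~p & p is F. ✓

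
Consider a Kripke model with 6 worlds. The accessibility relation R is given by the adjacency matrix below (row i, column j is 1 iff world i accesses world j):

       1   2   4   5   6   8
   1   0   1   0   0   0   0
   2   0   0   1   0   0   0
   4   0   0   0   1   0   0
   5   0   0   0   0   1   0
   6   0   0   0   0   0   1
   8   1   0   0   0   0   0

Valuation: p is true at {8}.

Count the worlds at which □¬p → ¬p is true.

5

1: □¬p is T, ¬p is T. ✓
2: □¬p is T, ¬p is T. ✓
4: □¬p is T, ¬p is T. ✓
5: □¬p is T, ¬p is T. ✓
6: □¬p is F, ¬p is T. ✓
8: □¬p is T, ¬p is F. ✗
Satisfying worlds: {1, 2, 4, 5, 6}.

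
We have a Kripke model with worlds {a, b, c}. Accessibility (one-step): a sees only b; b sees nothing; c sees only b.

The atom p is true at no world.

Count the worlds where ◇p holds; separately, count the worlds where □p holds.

0 and 1

For ◇p:
a: successors {b}; p there: b:F. ✗
b: no successors, so ◇p fails. ✗
c: successors {b}; p there: b:F. ✗
— 0 worlds.
For □p:
a: successors {b}; p there: b:F. ✗
b: no successors, so □p holds vacuously. ✓
c: successors {b}; p there: b:F. ✗
— 1 world.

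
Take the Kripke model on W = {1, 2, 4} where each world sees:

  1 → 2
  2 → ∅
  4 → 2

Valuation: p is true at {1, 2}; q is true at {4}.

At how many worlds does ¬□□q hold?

0

1: □□q is T. ✗
2: □□q is T. ✗
4: □□q is T. ✗
Satisfying worlds: ∅.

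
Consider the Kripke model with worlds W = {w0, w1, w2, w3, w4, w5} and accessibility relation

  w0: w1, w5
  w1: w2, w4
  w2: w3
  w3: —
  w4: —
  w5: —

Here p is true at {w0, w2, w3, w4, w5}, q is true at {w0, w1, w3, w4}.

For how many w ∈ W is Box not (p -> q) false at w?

w0: successors {w1, w5}; not (p -> q) there: w1:F, w5:T. ✗
w1: successors {w2, w4}; not (p -> q) there: w2:T, w4:F. ✗
w2: successors {w3}; not (p -> q) there: w3:F. ✗
w3: no successors, so Box not (p -> q) holds vacuously. ✓
w4: no successors, so Box not (p -> q) holds vacuously. ✓
w5: no successors, so Box not (p -> q) holds vacuously. ✓
Satisfying worlds: {w3, w4, w5}.
So Box not (p -> q) fails at the other 3 worlds.

3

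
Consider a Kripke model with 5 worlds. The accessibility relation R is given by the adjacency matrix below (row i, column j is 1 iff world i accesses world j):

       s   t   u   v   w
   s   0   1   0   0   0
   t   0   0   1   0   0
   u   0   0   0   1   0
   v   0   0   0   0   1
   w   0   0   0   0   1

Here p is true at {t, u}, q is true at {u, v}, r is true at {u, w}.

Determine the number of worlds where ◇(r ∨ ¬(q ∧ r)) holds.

5

s: successors {t}; r ∨ ¬(q ∧ r) there: t:T. ✓
t: successors {u}; r ∨ ¬(q ∧ r) there: u:T. ✓
u: successors {v}; r ∨ ¬(q ∧ r) there: v:T. ✓
v: successors {w}; r ∨ ¬(q ∧ r) there: w:T. ✓
w: successors {w}; r ∨ ¬(q ∧ r) there: w:T. ✓
Satisfying worlds: {s, t, u, v, w}.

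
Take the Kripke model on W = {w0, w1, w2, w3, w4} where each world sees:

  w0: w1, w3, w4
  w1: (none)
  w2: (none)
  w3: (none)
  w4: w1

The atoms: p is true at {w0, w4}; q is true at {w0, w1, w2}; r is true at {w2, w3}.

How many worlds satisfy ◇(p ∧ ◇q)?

1

w0: successors {w1, w3, w4}; p ∧ ◇q there: w1:F, w3:F, w4:T. ✓
w1: no successors, so ◇(p ∧ ◇q) fails. ✗
w2: no successors, so ◇(p ∧ ◇q) fails. ✗
w3: no successors, so ◇(p ∧ ◇q) fails. ✗
w4: successors {w1}; p ∧ ◇q there: w1:F. ✗
Satisfying worlds: {w0}.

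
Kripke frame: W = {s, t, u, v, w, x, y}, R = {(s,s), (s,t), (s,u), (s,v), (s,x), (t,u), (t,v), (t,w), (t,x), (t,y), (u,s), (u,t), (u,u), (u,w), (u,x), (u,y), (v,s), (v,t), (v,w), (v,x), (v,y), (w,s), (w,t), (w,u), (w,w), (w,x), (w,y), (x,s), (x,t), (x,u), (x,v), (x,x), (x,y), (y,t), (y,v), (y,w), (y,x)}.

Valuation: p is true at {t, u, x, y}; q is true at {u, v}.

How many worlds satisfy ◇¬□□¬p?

7

s: successors {s, t, u, v, x}; ¬□□¬p there: s:T, t:T, u:T, v:T, x:T. ✓
t: successors {u, v, w, x, y}; ¬□□¬p there: u:T, v:T, w:T, x:T, y:T. ✓
u: successors {s, t, u, w, x, y}; ¬□□¬p there: s:T, t:T, u:T, w:T, x:T, y:T. ✓
v: successors {s, t, w, x, y}; ¬□□¬p there: s:T, t:T, w:T, x:T, y:T. ✓
w: successors {s, t, u, w, x, y}; ¬□□¬p there: s:T, t:T, u:T, w:T, x:T, y:T. ✓
x: successors {s, t, u, v, x, y}; ¬□□¬p there: s:T, t:T, u:T, v:T, x:T, y:T. ✓
y: successors {t, v, w, x}; ¬□□¬p there: t:T, v:T, w:T, x:T. ✓
Satisfying worlds: {s, t, u, v, w, x, y}.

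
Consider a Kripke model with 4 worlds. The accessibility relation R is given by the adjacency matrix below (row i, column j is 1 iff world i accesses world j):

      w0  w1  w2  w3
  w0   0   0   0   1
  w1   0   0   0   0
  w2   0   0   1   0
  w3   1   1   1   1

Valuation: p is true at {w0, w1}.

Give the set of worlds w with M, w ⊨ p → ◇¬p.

{w0, w2, w3}

w0: p is T, ◇¬p is T. ✓
w1: p is T, ◇¬p is F. ✗
w2: p is F, ◇¬p is T. ✓
w3: p is F, ◇¬p is T. ✓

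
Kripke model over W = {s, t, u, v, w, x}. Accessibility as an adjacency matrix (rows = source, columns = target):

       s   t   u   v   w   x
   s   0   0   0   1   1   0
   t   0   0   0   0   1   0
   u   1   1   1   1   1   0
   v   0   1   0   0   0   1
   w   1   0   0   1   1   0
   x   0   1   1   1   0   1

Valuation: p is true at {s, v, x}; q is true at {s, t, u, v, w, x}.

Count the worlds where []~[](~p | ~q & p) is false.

3

s: successors {v, w}; ~[](~p | ~q & p) there: v:T, w:T. ✓
t: successors {w}; ~[](~p | ~q & p) there: w:T. ✓
u: successors {s, t, u, v, w}; ~[](~p | ~q & p) there: s:T, t:F, u:T, v:T, w:T. ✗
v: successors {t, x}; ~[](~p | ~q & p) there: t:F, x:T. ✗
w: successors {s, v, w}; ~[](~p | ~q & p) there: s:T, v:T, w:T. ✓
x: successors {t, u, v, x}; ~[](~p | ~q & p) there: t:F, u:T, v:T, x:T. ✗
Satisfying worlds: {s, t, w}.
So []~[](~p | ~q & p) fails at the other 3 worlds.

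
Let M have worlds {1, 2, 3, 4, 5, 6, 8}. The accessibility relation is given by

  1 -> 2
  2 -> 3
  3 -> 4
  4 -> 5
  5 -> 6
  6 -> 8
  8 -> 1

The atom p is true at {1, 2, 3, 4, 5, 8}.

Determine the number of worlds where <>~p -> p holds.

7

1: <>~p is F, p is T. ✓
2: <>~p is F, p is T. ✓
3: <>~p is F, p is T. ✓
4: <>~p is F, p is T. ✓
5: <>~p is T, p is T. ✓
6: <>~p is F, p is F. ✓
8: <>~p is F, p is T. ✓
Satisfying worlds: {1, 2, 3, 4, 5, 6, 8}.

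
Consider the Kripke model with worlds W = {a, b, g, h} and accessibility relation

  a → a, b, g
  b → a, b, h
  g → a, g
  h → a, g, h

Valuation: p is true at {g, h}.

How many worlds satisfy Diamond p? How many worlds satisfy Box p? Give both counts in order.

For Diamond p:
a: successors {a, b, g}; p there: a:F, b:F, g:T. ✓
b: successors {a, b, h}; p there: a:F, b:F, h:T. ✓
g: successors {a, g}; p there: a:F, g:T. ✓
h: successors {a, g, h}; p there: a:F, g:T, h:T. ✓
— 4 worlds.
For Box p:
a: successors {a, b, g}; p there: a:F, b:F, g:T. ✗
b: successors {a, b, h}; p there: a:F, b:F, h:T. ✗
g: successors {a, g}; p there: a:F, g:T. ✗
h: successors {a, g, h}; p there: a:F, g:T, h:T. ✗
— 0 worlds.

4 and 0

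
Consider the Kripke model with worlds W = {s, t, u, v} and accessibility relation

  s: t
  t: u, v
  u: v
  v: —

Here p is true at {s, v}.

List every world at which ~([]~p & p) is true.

{t, u}

s: []~p & p is T. ✗
t: []~p & p is F. ✓
u: []~p & p is F. ✓
v: []~p & p is T. ✗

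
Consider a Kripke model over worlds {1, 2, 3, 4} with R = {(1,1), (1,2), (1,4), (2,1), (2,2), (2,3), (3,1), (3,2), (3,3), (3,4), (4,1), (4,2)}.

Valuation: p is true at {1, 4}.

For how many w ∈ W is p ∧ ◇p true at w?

2

1: p is T, ◇p is T. ✓
2: p is F, ◇p is T. ✗
3: p is F, ◇p is T. ✗
4: p is T, ◇p is T. ✓
Satisfying worlds: {1, 4}.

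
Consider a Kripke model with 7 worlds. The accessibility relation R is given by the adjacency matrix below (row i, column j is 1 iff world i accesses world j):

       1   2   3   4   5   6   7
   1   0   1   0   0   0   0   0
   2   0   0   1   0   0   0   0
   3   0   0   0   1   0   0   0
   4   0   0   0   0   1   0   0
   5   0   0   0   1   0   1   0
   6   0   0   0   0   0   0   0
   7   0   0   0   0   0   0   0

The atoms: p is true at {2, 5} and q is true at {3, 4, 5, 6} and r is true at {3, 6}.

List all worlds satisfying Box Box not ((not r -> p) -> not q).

{1, 3, 5, 6, 7}

1: successors {2}; Box not ((not r -> p) -> not q) there: 2:T. ✓
2: successors {3}; Box not ((not r -> p) -> not q) there: 3:F. ✗
3: successors {4}; Box not ((not r -> p) -> not q) there: 4:T. ✓
4: successors {5}; Box not ((not r -> p) -> not q) there: 5:F. ✗
5: successors {4, 6}; Box not ((not r -> p) -> not q) there: 4:T, 6:T. ✓
6: no successors, so Box Box not ((not r -> p) -> not q) holds vacuously. ✓
7: no successors, so Box Box not ((not r -> p) -> not q) holds vacuously. ✓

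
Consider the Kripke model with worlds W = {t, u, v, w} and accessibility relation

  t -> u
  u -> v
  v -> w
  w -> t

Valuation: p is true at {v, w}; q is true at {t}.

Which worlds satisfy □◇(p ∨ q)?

{t, u, v}

t: successors {u}; ◇(p ∨ q) there: u:T. ✓
u: successors {v}; ◇(p ∨ q) there: v:T. ✓
v: successors {w}; ◇(p ∨ q) there: w:T. ✓
w: successors {t}; ◇(p ∨ q) there: t:F. ✗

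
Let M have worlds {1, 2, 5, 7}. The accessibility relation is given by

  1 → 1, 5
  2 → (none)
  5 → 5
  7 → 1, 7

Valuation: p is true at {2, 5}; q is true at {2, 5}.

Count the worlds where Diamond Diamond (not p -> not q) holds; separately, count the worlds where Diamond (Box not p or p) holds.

For Diamond Diamond (not p -> not q):
1: successors {1, 5}; Diamond (not p -> not q) there: 1:T, 5:T. ✓
2: no successors, so Diamond Diamond (not p -> not q) fails. ✗
5: successors {5}; Diamond (not p -> not q) there: 5:T. ✓
7: successors {1, 7}; Diamond (not p -> not q) there: 1:T, 7:T. ✓
— 3 worlds.
For Diamond (Box not p or p):
1: successors {1, 5}; Box not p or p there: 1:F, 5:T. ✓
2: no successors, so Diamond (Box not p or p) fails. ✗
5: successors {5}; Box not p or p there: 5:T. ✓
7: successors {1, 7}; Box not p or p there: 1:F, 7:T. ✓
— 3 worlds.

3 and 3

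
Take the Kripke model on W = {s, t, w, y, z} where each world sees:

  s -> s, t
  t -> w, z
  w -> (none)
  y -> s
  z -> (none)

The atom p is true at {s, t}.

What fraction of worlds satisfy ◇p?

s: successors {s, t}; p there: s:T, t:T. ✓
t: successors {w, z}; p there: w:F, z:F. ✗
w: no successors, so ◇p fails. ✗
y: successors {s}; p there: s:T. ✓
z: no successors, so ◇p fails. ✗
That's 2 of 5 worlds, so 2/5.

2/5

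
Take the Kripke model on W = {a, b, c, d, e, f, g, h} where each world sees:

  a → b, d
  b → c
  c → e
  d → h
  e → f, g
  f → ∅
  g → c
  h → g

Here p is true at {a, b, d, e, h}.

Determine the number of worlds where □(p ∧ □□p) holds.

1

a: successors {b, d}; p ∧ □□p there: b:T, d:F. ✗
b: successors {c}; p ∧ □□p there: c:F. ✗
c: successors {e}; p ∧ □□p there: e:F. ✗
d: successors {h}; p ∧ □□p there: h:F. ✗
e: successors {f, g}; p ∧ □□p there: f:F, g:F. ✗
f: no successors, so □(p ∧ □□p) holds vacuously. ✓
g: successors {c}; p ∧ □□p there: c:F. ✗
h: successors {g}; p ∧ □□p there: g:F. ✗
Satisfying worlds: {f}.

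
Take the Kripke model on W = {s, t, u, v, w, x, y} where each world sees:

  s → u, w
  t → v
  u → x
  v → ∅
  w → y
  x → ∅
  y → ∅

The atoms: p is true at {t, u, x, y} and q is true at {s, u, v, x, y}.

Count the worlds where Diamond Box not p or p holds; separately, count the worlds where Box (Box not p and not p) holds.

5 and 4

For Diamond Box not p or p:
s: Diamond Box not p is F, p is F. ✗
t: Diamond Box not p is T, p is T. ✓
u: Diamond Box not p is T, p is T. ✓
v: Diamond Box not p is F, p is F. ✗
w: Diamond Box not p is T, p is F. ✓
x: Diamond Box not p is F, p is T. ✓
y: Diamond Box not p is F, p is T. ✓
— 5 worlds.
For Box (Box not p and not p):
s: successors {u, w}; Box not p and not p there: u:F, w:F. ✗
t: successors {v}; Box not p and not p there: v:T. ✓
u: successors {x}; Box not p and not p there: x:F. ✗
v: no successors, so Box (Box not p and not p) holds vacuously. ✓
w: successors {y}; Box not p and not p there: y:F. ✗
x: no successors, so Box (Box not p and not p) holds vacuously. ✓
y: no successors, so Box (Box not p and not p) holds vacuously. ✓
— 4 worlds.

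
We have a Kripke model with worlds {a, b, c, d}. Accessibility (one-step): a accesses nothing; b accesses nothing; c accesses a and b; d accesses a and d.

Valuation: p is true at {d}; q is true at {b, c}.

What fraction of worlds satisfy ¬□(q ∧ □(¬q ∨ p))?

a: □(q ∧ □(¬q ∨ p)) is T. ✗
b: □(q ∧ □(¬q ∨ p)) is T. ✗
c: □(q ∧ □(¬q ∨ p)) is F. ✓
d: □(q ∧ □(¬q ∨ p)) is F. ✓
That's 2 of 4 worlds, so 2/4 = 1/2.

1/2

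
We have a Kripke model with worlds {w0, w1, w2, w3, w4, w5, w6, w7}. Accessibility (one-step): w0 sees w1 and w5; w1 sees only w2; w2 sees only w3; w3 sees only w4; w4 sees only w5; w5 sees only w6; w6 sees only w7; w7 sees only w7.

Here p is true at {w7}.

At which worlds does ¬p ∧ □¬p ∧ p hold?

∅

w0: ¬p ∧ □¬p is T, p is F. ✗
w1: ¬p ∧ □¬p is T, p is F. ✗
w2: ¬p ∧ □¬p is T, p is F. ✗
w3: ¬p ∧ □¬p is T, p is F. ✗
w4: ¬p ∧ □¬p is T, p is F. ✗
w5: ¬p ∧ □¬p is T, p is F. ✗
w6: ¬p ∧ □¬p is F, p is F. ✗
w7: ¬p ∧ □¬p is F, p is T. ✗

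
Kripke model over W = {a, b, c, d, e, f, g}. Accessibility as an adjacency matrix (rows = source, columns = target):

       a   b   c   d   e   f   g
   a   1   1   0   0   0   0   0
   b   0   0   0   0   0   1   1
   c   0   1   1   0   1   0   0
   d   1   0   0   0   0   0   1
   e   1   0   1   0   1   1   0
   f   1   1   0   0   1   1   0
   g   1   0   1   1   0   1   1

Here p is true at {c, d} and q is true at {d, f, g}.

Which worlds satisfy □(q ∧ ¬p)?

a: successors {a, b}; q ∧ ¬p there: a:F, b:F. ✗
b: successors {f, g}; q ∧ ¬p there: f:T, g:T. ✓
c: successors {b, c, e}; q ∧ ¬p there: b:F, c:F, e:F. ✗
d: successors {a, g}; q ∧ ¬p there: a:F, g:T. ✗
e: successors {a, c, e, f}; q ∧ ¬p there: a:F, c:F, e:F, f:T. ✗
f: successors {a, b, e, f}; q ∧ ¬p there: a:F, b:F, e:F, f:T. ✗
g: successors {a, c, d, f, g}; q ∧ ¬p there: a:F, c:F, d:F, f:T, g:T. ✗

{b}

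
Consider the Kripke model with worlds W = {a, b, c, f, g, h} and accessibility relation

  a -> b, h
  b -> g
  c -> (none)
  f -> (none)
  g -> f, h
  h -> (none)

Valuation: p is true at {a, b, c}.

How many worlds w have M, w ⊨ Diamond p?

1

a: successors {b, h}; p there: b:T, h:F. ✓
b: successors {g}; p there: g:F. ✗
c: no successors, so Diamond p fails. ✗
f: no successors, so Diamond p fails. ✗
g: successors {f, h}; p there: f:F, h:F. ✗
h: no successors, so Diamond p fails. ✗
Satisfying worlds: {a}.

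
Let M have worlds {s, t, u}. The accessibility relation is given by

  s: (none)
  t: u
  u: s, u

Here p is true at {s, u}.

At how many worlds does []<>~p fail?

s: no successors, so []<>~p holds vacuously. ✓
t: successors {u}; <>~p there: u:F. ✗
u: successors {s, u}; <>~p there: s:F, u:F. ✗
Satisfying worlds: {s}.
So []<>~p fails at the other 2 worlds.

2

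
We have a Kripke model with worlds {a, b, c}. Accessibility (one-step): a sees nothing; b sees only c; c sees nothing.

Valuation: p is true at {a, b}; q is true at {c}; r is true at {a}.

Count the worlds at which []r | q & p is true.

a: []r is T, q & p is F. ✓
b: []r is F, q & p is F. ✗
c: []r is T, q & p is F. ✓
Satisfying worlds: {a, c}.

2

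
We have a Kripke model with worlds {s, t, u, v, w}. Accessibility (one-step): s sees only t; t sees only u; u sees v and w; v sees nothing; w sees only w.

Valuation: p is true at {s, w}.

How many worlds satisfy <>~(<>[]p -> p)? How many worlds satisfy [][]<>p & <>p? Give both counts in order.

1 and 2

For <>~(<>[]p -> p):
s: successors {t}; ~(<>[]p -> p) there: t:F. ✗
t: successors {u}; ~(<>[]p -> p) there: u:T. ✓
u: successors {v, w}; ~(<>[]p -> p) there: v:F, w:F. ✗
v: no successors, so <>~(<>[]p -> p) fails. ✗
w: successors {w}; ~(<>[]p -> p) there: w:F. ✗
— 1 world.
For [][]<>p & <>p:
s: [][]<>p is T, <>p is F. ✗
t: [][]<>p is F, <>p is F. ✗
u: [][]<>p is T, <>p is T. ✓
v: [][]<>p is T, <>p is F. ✗
w: [][]<>p is T, <>p is T. ✓
— 2 worlds.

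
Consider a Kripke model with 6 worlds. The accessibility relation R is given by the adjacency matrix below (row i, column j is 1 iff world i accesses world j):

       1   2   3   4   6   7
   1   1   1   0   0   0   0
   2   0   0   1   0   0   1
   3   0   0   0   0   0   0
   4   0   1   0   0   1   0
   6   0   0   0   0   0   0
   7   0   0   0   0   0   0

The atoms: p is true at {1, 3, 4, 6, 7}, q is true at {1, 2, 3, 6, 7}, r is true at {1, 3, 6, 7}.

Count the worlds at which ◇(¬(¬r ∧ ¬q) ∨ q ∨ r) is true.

3

1: successors {1, 2}; ¬(¬r ∧ ¬q) ∨ q ∨ r there: 1:T, 2:T. ✓
2: successors {3, 7}; ¬(¬r ∧ ¬q) ∨ q ∨ r there: 3:T, 7:T. ✓
3: no successors, so ◇(¬(¬r ∧ ¬q) ∨ q ∨ r) fails. ✗
4: successors {2, 6}; ¬(¬r ∧ ¬q) ∨ q ∨ r there: 2:T, 6:T. ✓
6: no successors, so ◇(¬(¬r ∧ ¬q) ∨ q ∨ r) fails. ✗
7: no successors, so ◇(¬(¬r ∧ ¬q) ∨ q ∨ r) fails. ✗
Satisfying worlds: {1, 2, 4}.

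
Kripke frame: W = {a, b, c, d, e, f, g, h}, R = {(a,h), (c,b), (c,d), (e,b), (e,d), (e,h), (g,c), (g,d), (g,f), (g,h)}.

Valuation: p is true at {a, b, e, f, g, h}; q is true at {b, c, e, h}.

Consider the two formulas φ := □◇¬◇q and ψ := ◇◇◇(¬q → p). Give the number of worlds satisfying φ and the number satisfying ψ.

4 and 0

For □◇¬◇q:
a: successors {h}; ◇¬◇q there: h:F. ✗
b: no successors, so □◇¬◇q holds vacuously. ✓
c: successors {b, d}; ◇¬◇q there: b:F, d:F. ✗
d: no successors, so □◇¬◇q holds vacuously. ✓
e: successors {b, d, h}; ◇¬◇q there: b:F, d:F, h:F. ✗
f: no successors, so □◇¬◇q holds vacuously. ✓
g: successors {c, d, f, h}; ◇¬◇q there: c:T, d:F, f:F, h:F. ✗
h: no successors, so □◇¬◇q holds vacuously. ✓
— 4 worlds.
For ◇◇◇(¬q → p):
a: successors {h}; ◇◇(¬q → p) there: h:F. ✗
b: no successors, so ◇◇◇(¬q → p) fails. ✗
c: successors {b, d}; ◇◇(¬q → p) there: b:F, d:F. ✗
d: no successors, so ◇◇◇(¬q → p) fails. ✗
e: successors {b, d, h}; ◇◇(¬q → p) there: b:F, d:F, h:F. ✗
f: no successors, so ◇◇◇(¬q → p) fails. ✗
g: successors {c, d, f, h}; ◇◇(¬q → p) there: c:F, d:F, f:F, h:F. ✗
h: no successors, so ◇◇◇(¬q → p) fails. ✗
— 0 worlds.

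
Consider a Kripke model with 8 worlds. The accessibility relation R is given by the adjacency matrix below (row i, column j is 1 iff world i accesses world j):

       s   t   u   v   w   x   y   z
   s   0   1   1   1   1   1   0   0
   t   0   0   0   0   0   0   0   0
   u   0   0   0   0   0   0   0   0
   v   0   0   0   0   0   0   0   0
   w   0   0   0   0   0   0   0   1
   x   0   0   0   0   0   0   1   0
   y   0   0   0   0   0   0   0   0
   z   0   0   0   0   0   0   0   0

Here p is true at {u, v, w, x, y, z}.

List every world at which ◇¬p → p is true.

{t, u, v, w, x, y, z}

s: ◇¬p is T, p is F. ✗
t: ◇¬p is F, p is F. ✓
u: ◇¬p is F, p is T. ✓
v: ◇¬p is F, p is T. ✓
w: ◇¬p is F, p is T. ✓
x: ◇¬p is F, p is T. ✓
y: ◇¬p is F, p is T. ✓
z: ◇¬p is F, p is T. ✓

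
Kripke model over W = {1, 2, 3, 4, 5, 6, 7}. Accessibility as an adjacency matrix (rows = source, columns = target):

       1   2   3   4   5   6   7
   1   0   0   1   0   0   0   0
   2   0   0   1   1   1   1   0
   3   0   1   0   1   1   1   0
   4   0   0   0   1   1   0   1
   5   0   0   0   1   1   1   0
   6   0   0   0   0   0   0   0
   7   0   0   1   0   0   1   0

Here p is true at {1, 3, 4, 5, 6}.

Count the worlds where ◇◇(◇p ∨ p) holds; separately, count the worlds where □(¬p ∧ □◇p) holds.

For ◇◇(◇p ∨ p):
1: successors {3}; ◇(◇p ∨ p) there: 3:T. ✓
2: successors {3, 4, 5, 6}; ◇(◇p ∨ p) there: 3:T, 4:T, 5:T, 6:F. ✓
3: successors {2, 4, 5, 6}; ◇(◇p ∨ p) there: 2:T, 4:T, 5:T, 6:F. ✓
4: successors {4, 5, 7}; ◇(◇p ∨ p) there: 4:T, 5:T, 7:T. ✓
5: successors {4, 5, 6}; ◇(◇p ∨ p) there: 4:T, 5:T, 6:F. ✓
6: no successors, so ◇◇(◇p ∨ p) fails. ✗
7: successors {3, 6}; ◇(◇p ∨ p) there: 3:T, 6:F. ✓
— 6 worlds.
For □(¬p ∧ □◇p):
1: successors {3}; ¬p ∧ □◇p there: 3:F. ✗
2: successors {3, 4, 5, 6}; ¬p ∧ □◇p there: 3:F, 4:F, 5:F, 6:F. ✗
3: successors {2, 4, 5, 6}; ¬p ∧ □◇p there: 2:F, 4:F, 5:F, 6:F. ✗
4: successors {4, 5, 7}; ¬p ∧ □◇p there: 4:F, 5:F, 7:F. ✗
5: successors {4, 5, 6}; ¬p ∧ □◇p there: 4:F, 5:F, 6:F. ✗
6: no successors, so □(¬p ∧ □◇p) holds vacuously. ✓
7: successors {3, 6}; ¬p ∧ □◇p there: 3:F, 6:F. ✗
— 1 world.

6 and 1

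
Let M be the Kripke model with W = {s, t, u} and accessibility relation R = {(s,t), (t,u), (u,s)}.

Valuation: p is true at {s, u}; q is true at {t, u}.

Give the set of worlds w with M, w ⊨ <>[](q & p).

s: successors {t}; [](q & p) there: t:T. ✓
t: successors {u}; [](q & p) there: u:F. ✗
u: successors {s}; [](q & p) there: s:F. ✗

{s}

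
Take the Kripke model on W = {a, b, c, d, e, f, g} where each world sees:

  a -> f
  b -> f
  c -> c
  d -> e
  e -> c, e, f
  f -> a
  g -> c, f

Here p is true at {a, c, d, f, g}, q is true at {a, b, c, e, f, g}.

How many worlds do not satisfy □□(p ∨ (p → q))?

0

a: successors {f}; □(p ∨ (p → q)) there: f:T. ✓
b: successors {f}; □(p ∨ (p → q)) there: f:T. ✓
c: successors {c}; □(p ∨ (p → q)) there: c:T. ✓
d: successors {e}; □(p ∨ (p → q)) there: e:T. ✓
e: successors {c, e, f}; □(p ∨ (p → q)) there: c:T, e:T, f:T. ✓
f: successors {a}; □(p ∨ (p → q)) there: a:T. ✓
g: successors {c, f}; □(p ∨ (p → q)) there: c:T, f:T. ✓
Satisfying worlds: {a, b, c, d, e, f, g}.
So □□(p ∨ (p → q)) fails at the other 0 worlds.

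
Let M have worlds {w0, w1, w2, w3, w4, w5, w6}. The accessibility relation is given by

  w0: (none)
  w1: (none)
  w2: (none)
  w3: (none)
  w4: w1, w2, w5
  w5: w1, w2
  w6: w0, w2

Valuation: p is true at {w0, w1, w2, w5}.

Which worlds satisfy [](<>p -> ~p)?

{w0, w1, w2, w3, w5, w6}

w0: no successors, so [](<>p -> ~p) holds vacuously. ✓
w1: no successors, so [](<>p -> ~p) holds vacuously. ✓
w2: no successors, so [](<>p -> ~p) holds vacuously. ✓
w3: no successors, so [](<>p -> ~p) holds vacuously. ✓
w4: successors {w1, w2, w5}; <>p -> ~p there: w1:T, w2:T, w5:F. ✗
w5: successors {w1, w2}; <>p -> ~p there: w1:T, w2:T. ✓
w6: successors {w0, w2}; <>p -> ~p there: w0:T, w2:T. ✓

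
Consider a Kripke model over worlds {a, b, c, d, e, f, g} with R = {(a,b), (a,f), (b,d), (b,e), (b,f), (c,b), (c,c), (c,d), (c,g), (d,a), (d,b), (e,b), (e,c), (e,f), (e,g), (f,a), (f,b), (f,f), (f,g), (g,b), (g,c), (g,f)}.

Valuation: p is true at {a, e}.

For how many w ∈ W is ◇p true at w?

3

a: successors {b, f}; p there: b:F, f:F. ✗
b: successors {d, e, f}; p there: d:F, e:T, f:F. ✓
c: successors {b, c, d, g}; p there: b:F, c:F, d:F, g:F. ✗
d: successors {a, b}; p there: a:T, b:F. ✓
e: successors {b, c, f, g}; p there: b:F, c:F, f:F, g:F. ✗
f: successors {a, b, f, g}; p there: a:T, b:F, f:F, g:F. ✓
g: successors {b, c, f}; p there: b:F, c:F, f:F. ✗
Satisfying worlds: {b, d, f}.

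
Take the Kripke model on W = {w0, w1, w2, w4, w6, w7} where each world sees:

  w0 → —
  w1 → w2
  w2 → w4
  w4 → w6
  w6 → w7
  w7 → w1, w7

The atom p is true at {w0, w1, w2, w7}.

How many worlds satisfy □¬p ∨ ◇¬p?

w0: □¬p is T, ◇¬p is F. ✓
w1: □¬p is F, ◇¬p is F. ✗
w2: □¬p is T, ◇¬p is T. ✓
w4: □¬p is T, ◇¬p is T. ✓
w6: □¬p is F, ◇¬p is F. ✗
w7: □¬p is F, ◇¬p is F. ✗
Satisfying worlds: {w0, w2, w4}.

3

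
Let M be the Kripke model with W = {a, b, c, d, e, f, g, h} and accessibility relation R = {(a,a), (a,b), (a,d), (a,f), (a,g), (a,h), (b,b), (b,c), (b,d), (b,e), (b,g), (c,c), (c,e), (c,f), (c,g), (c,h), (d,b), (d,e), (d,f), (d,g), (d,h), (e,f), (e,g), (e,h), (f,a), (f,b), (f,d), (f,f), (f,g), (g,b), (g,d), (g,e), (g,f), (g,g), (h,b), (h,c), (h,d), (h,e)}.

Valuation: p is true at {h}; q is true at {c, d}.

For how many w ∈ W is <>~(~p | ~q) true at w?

0

a: successors {a, b, d, f, g, h}; ~(~p | ~q) there: a:F, b:F, d:F, f:F, g:F, h:F. ✗
b: successors {b, c, d, e, g}; ~(~p | ~q) there: b:F, c:F, d:F, e:F, g:F. ✗
c: successors {c, e, f, g, h}; ~(~p | ~q) there: c:F, e:F, f:F, g:F, h:F. ✗
d: successors {b, e, f, g, h}; ~(~p | ~q) there: b:F, e:F, f:F, g:F, h:F. ✗
e: successors {f, g, h}; ~(~p | ~q) there: f:F, g:F, h:F. ✗
f: successors {a, b, d, f, g}; ~(~p | ~q) there: a:F, b:F, d:F, f:F, g:F. ✗
g: successors {b, d, e, f, g}; ~(~p | ~q) there: b:F, d:F, e:F, f:F, g:F. ✗
h: successors {b, c, d, e}; ~(~p | ~q) there: b:F, c:F, d:F, e:F. ✗
Satisfying worlds: ∅.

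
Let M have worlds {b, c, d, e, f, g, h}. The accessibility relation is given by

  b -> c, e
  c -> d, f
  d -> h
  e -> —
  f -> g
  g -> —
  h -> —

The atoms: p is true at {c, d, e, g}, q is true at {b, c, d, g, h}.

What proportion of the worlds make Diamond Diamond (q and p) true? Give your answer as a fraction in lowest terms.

b: successors {c, e}; Diamond (q and p) there: c:T, e:F. ✓
c: successors {d, f}; Diamond (q and p) there: d:F, f:T. ✓
d: successors {h}; Diamond (q and p) there: h:F. ✗
e: no successors, so Diamond Diamond (q and p) fails. ✗
f: successors {g}; Diamond (q and p) there: g:F. ✗
g: no successors, so Diamond Diamond (q and p) fails. ✗
h: no successors, so Diamond Diamond (q and p) fails. ✗
That's 2 of 7 worlds, so 2/7.

2/7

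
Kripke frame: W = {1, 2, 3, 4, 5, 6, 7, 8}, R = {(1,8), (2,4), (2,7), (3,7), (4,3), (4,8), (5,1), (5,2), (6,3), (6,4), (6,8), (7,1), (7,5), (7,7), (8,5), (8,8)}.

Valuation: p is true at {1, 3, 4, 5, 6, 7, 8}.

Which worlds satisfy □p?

{1, 2, 3, 4, 6, 7, 8}

1: successors {8}; p there: 8:T. ✓
2: successors {4, 7}; p there: 4:T, 7:T. ✓
3: successors {7}; p there: 7:T. ✓
4: successors {3, 8}; p there: 3:T, 8:T. ✓
5: successors {1, 2}; p there: 1:T, 2:F. ✗
6: successors {3, 4, 8}; p there: 3:T, 4:T, 8:T. ✓
7: successors {1, 5, 7}; p there: 1:T, 5:T, 7:T. ✓
8: successors {5, 8}; p there: 5:T, 8:T. ✓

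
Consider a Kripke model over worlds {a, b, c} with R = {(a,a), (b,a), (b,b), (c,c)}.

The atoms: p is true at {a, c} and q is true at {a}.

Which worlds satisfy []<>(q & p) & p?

a: []<>(q & p) is T, p is T. ✓
b: []<>(q & p) is T, p is F. ✗
c: []<>(q & p) is F, p is T. ✗

{a}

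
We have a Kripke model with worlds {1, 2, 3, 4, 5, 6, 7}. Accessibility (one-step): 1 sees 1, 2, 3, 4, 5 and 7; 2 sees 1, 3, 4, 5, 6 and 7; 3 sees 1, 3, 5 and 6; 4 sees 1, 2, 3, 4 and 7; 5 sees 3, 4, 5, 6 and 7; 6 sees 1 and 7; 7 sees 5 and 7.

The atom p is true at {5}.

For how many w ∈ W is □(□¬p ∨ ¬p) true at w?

2

1: successors {1, 2, 3, 4, 5, 7}; □¬p ∨ ¬p there: 1:T, 2:T, 3:T, 4:T, 5:F, 7:T. ✗
2: successors {1, 3, 4, 5, 6, 7}; □¬p ∨ ¬p there: 1:T, 3:T, 4:T, 5:F, 6:T, 7:T. ✗
3: successors {1, 3, 5, 6}; □¬p ∨ ¬p there: 1:T, 3:T, 5:F, 6:T. ✗
4: successors {1, 2, 3, 4, 7}; □¬p ∨ ¬p there: 1:T, 2:T, 3:T, 4:T, 7:T. ✓
5: successors {3, 4, 5, 6, 7}; □¬p ∨ ¬p there: 3:T, 4:T, 5:F, 6:T, 7:T. ✗
6: successors {1, 7}; □¬p ∨ ¬p there: 1:T, 7:T. ✓
7: successors {5, 7}; □¬p ∨ ¬p there: 5:F, 7:T. ✗
Satisfying worlds: {4, 6}.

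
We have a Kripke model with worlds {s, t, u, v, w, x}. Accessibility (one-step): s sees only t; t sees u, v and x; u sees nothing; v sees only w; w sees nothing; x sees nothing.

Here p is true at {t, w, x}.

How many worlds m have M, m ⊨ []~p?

3

s: successors {t}; ~p there: t:F. ✗
t: successors {u, v, x}; ~p there: u:T, v:T, x:F. ✗
u: no successors, so []~p holds vacuously. ✓
v: successors {w}; ~p there: w:F. ✗
w: no successors, so []~p holds vacuously. ✓
x: no successors, so []~p holds vacuously. ✓
Satisfying worlds: {u, w, x}.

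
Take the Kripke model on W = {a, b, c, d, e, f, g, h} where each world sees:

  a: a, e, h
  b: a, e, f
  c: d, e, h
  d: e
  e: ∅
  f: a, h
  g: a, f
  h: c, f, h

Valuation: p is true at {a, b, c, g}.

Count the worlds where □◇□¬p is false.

a: successors {a, e, h}; ◇□¬p there: a:T, e:F, h:T. ✗
b: successors {a, e, f}; ◇□¬p there: a:T, e:F, f:F. ✗
c: successors {d, e, h}; ◇□¬p there: d:T, e:F, h:T. ✗
d: successors {e}; ◇□¬p there: e:F. ✗
e: no successors, so □◇□¬p holds vacuously. ✓
f: successors {a, h}; ◇□¬p there: a:T, h:T. ✓
g: successors {a, f}; ◇□¬p there: a:T, f:F. ✗
h: successors {c, f, h}; ◇□¬p there: c:T, f:F, h:T. ✗
Satisfying worlds: {e, f}.
So □◇□¬p fails at the other 6 worlds.

6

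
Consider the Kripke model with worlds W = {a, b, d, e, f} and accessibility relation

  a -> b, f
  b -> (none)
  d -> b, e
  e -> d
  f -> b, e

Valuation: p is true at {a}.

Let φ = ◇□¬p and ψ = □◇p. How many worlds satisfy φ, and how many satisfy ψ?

For ◇□¬p:
a: successors {b, f}; □¬p there: b:T, f:T. ✓
b: no successors, so ◇□¬p fails. ✗
d: successors {b, e}; □¬p there: b:T, e:T. ✓
e: successors {d}; □¬p there: d:T. ✓
f: successors {b, e}; □¬p there: b:T, e:T. ✓
— 4 worlds.
For □◇p:
a: successors {b, f}; ◇p there: b:F, f:F. ✗
b: no successors, so □◇p holds vacuously. ✓
d: successors {b, e}; ◇p there: b:F, e:F. ✗
e: successors {d}; ◇p there: d:F. ✗
f: successors {b, e}; ◇p there: b:F, e:F. ✗
— 1 world.

4 and 1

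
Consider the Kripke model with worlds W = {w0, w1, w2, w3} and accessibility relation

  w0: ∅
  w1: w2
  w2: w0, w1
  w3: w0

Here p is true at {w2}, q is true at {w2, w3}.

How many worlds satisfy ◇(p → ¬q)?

2

w0: no successors, so ◇(p → ¬q) fails. ✗
w1: successors {w2}; p → ¬q there: w2:F. ✗
w2: successors {w0, w1}; p → ¬q there: w0:T, w1:T. ✓
w3: successors {w0}; p → ¬q there: w0:T. ✓
Satisfying worlds: {w2, w3}.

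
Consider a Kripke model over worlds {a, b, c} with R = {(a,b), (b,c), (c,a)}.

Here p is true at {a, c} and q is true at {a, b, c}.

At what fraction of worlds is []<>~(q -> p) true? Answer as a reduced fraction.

1/3

a: successors {b}; <>~(q -> p) there: b:F. ✗
b: successors {c}; <>~(q -> p) there: c:F. ✗
c: successors {a}; <>~(q -> p) there: a:T. ✓
That's 1 of 3 worlds, so 1/3.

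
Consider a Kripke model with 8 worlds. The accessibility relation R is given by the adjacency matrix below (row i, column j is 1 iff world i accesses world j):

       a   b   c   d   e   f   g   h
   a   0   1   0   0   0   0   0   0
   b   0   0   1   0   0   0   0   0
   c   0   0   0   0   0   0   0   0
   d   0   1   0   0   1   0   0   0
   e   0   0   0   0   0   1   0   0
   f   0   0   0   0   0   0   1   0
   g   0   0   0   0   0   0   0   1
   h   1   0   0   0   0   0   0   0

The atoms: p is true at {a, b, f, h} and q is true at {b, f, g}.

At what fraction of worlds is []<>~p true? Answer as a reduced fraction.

a: successors {b}; <>~p there: b:T. ✓
b: successors {c}; <>~p there: c:F. ✗
c: no successors, so []<>~p holds vacuously. ✓
d: successors {b, e}; <>~p there: b:T, e:F. ✗
e: successors {f}; <>~p there: f:T. ✓
f: successors {g}; <>~p there: g:F. ✗
g: successors {h}; <>~p there: h:F. ✗
h: successors {a}; <>~p there: a:F. ✗
That's 3 of 8 worlds, so 3/8.

3/8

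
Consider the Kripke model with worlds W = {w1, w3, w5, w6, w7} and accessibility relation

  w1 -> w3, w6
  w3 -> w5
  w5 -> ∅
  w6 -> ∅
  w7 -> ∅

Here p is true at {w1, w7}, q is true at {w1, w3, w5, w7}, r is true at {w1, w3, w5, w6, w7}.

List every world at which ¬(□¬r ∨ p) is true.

w1: □¬r ∨ p is T. ✗
w3: □¬r ∨ p is F. ✓
w5: □¬r ∨ p is T. ✗
w6: □¬r ∨ p is T. ✗
w7: □¬r ∨ p is T. ✗

{w3}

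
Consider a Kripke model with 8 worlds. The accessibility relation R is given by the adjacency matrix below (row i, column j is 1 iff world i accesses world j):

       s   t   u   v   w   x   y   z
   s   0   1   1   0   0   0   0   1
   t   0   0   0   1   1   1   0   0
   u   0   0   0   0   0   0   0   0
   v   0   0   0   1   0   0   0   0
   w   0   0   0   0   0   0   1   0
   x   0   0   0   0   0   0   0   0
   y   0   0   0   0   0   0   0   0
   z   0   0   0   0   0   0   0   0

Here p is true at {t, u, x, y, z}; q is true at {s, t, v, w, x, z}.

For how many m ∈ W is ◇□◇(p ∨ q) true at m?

s: successors {t, u, z}; □◇(p ∨ q) there: t:F, u:T, z:T. ✓
t: successors {v, w, x}; □◇(p ∨ q) there: v:T, w:F, x:T. ✓
u: no successors, so ◇□◇(p ∨ q) fails. ✗
v: successors {v}; □◇(p ∨ q) there: v:T. ✓
w: successors {y}; □◇(p ∨ q) there: y:T. ✓
x: no successors, so ◇□◇(p ∨ q) fails. ✗
y: no successors, so ◇□◇(p ∨ q) fails. ✗
z: no successors, so ◇□◇(p ∨ q) fails. ✗
Satisfying worlds: {s, t, v, w}.

4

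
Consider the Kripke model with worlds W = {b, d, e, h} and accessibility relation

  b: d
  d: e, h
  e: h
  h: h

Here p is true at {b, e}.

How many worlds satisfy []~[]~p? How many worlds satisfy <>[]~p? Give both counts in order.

For []~[]~p:
b: successors {d}; ~[]~p there: d:T. ✓
d: successors {e, h}; ~[]~p there: e:F, h:F. ✗
e: successors {h}; ~[]~p there: h:F. ✗
h: successors {h}; ~[]~p there: h:F. ✗
— 1 world.
For <>[]~p:
b: successors {d}; []~p there: d:F. ✗
d: successors {e, h}; []~p there: e:T, h:T. ✓
e: successors {h}; []~p there: h:T. ✓
h: successors {h}; []~p there: h:T. ✓
— 3 worlds.

1 and 3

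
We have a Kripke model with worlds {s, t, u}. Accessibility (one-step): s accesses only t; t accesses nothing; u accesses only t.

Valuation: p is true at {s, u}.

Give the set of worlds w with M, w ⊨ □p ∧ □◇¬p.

s: □p is F, □◇¬p is F. ✗
t: □p is T, □◇¬p is T. ✓
u: □p is F, □◇¬p is F. ✗

{t}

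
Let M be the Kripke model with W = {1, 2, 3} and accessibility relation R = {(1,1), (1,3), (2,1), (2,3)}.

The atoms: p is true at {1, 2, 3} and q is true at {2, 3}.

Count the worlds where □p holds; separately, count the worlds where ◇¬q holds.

3 and 2

For □p:
1: successors {1, 3}; p there: 1:T, 3:T. ✓
2: successors {1, 3}; p there: 1:T, 3:T. ✓
3: no successors, so □p holds vacuously. ✓
— 3 worlds.
For ◇¬q:
1: successors {1, 3}; ¬q there: 1:T, 3:F. ✓
2: successors {1, 3}; ¬q there: 1:T, 3:F. ✓
3: no successors, so ◇¬q fails. ✗
— 2 worlds.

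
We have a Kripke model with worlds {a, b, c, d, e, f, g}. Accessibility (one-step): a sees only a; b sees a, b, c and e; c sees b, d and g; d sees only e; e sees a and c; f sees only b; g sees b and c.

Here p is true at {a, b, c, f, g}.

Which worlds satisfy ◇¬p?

{b, c, d}

a: successors {a}; ¬p there: a:F. ✗
b: successors {a, b, c, e}; ¬p there: a:F, b:F, c:F, e:T. ✓
c: successors {b, d, g}; ¬p there: b:F, d:T, g:F. ✓
d: successors {e}; ¬p there: e:T. ✓
e: successors {a, c}; ¬p there: a:F, c:F. ✗
f: successors {b}; ¬p there: b:F. ✗
g: successors {b, c}; ¬p there: b:F, c:F. ✗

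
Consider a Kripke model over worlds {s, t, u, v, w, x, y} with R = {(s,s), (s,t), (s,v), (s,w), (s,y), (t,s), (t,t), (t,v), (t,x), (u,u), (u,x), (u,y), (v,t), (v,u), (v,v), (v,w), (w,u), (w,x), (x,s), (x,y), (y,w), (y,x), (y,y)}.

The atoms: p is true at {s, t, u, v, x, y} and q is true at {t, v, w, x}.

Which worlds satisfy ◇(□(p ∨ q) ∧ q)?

{s, t, u, v, w, y}

s: successors {s, t, v, w, y}; □(p ∨ q) ∧ q there: s:F, t:T, v:T, w:T, y:F. ✓
t: successors {s, t, v, x}; □(p ∨ q) ∧ q there: s:F, t:T, v:T, x:T. ✓
u: successors {u, x, y}; □(p ∨ q) ∧ q there: u:F, x:T, y:F. ✓
v: successors {t, u, v, w}; □(p ∨ q) ∧ q there: t:T, u:F, v:T, w:T. ✓
w: successors {u, x}; □(p ∨ q) ∧ q there: u:F, x:T. ✓
x: successors {s, y}; □(p ∨ q) ∧ q there: s:F, y:F. ✗
y: successors {w, x, y}; □(p ∨ q) ∧ q there: w:T, x:T, y:F. ✓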